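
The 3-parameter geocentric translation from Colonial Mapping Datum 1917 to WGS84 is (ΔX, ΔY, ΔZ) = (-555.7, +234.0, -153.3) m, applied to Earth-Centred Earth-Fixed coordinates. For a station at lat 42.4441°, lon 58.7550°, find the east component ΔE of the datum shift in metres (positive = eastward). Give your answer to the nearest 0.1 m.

The local east axis at (φ, λ) is (−sin λ, cos λ, 0), so ΔE = −sin(58.7550°)·(-555.7) + cos(58.7550°)·234.0 = 596.48 m.

ΔE = 596.5 m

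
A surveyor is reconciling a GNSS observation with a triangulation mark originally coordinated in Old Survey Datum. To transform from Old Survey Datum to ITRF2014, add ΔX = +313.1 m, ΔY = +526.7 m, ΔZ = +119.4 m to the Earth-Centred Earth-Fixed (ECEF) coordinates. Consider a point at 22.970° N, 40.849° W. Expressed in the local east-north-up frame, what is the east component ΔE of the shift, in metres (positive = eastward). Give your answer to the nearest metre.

The local east axis at (φ, λ) is (−sin λ, cos λ, 0), so ΔE = −sin(-40.849°)·313.1 + cos(-40.849°)·526.7 = 603.20 m.

ΔE = 603 m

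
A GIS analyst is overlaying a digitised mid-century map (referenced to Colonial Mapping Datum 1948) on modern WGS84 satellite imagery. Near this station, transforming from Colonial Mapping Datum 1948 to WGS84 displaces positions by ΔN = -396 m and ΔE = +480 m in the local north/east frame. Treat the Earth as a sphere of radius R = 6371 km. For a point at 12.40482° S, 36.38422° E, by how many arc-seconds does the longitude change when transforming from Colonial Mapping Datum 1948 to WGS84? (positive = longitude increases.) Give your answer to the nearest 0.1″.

Δλ = 15.9″

At latitude -12.40482°, cos φ = 0.976654.
One radian of longitude at latitude φ spans R cos φ, so Δλ = ΔE / (R cos φ) = 480.0 / (6371000 × 0.976654) = 7.7142e-05 rad = 15.912″.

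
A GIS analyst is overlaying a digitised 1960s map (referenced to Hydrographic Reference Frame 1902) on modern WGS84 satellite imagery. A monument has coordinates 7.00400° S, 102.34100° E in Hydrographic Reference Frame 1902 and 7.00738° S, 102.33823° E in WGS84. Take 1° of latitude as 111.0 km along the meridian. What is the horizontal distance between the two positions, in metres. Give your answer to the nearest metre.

484 m

Δφ = -7.00738° − -7.00400° = -0.00338°; Δλ = 102.33823° − 102.34100° = -0.00277°.
ΔN = Δφ × 111000 = -375.2 m; ΔE = Δλ × 111000 × cos(-7.00400°) = -0.00277 × 111000 × 0.992538 = -305.2 m.
Distance = √(ΔE² + ΔN²) = √((-305.2)² + (-375.2)²) = 483.6 m.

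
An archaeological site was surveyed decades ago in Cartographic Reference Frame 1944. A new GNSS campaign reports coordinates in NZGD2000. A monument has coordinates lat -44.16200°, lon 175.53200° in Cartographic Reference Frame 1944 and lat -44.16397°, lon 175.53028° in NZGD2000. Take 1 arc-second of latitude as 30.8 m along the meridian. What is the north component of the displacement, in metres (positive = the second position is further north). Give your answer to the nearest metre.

Δφ = -44.16397° − -44.16200° = -0.00197°; Δλ = 175.53028° − 175.53200° = -0.00172°.
1° of latitude = 3600 × 30.80 = 110880 m.
ΔN = Δφ × 110880 = -218.4 m; ΔE = Δλ × 110880 × cos(-44.16200°) = -0.00172 × 110880 × 0.717373 = -136.8 m.

ΔN = -218 m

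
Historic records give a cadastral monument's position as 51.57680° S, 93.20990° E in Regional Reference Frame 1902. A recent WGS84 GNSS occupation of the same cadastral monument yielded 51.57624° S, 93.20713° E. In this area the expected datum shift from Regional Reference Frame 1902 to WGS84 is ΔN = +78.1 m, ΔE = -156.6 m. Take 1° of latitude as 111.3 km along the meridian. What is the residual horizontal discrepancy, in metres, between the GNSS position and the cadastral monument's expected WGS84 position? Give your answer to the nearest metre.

38 m

Observed coordinate differences: Δφ = +0.00056°, Δλ = -0.00277°.
Converting to metres (1° lat = 111300 m, cos φ = 0.621465): observed ΔN = 62.3 m, observed ΔE = -191.6 m.
Subtracting the expected shift leaves a residual of 62.3 − (78.1) = -15.8 m north and -191.6 − (-156.6) = -35.0 m east.
Residual distance = √((-15.8)² + (-35.0)²) = 38.4 m.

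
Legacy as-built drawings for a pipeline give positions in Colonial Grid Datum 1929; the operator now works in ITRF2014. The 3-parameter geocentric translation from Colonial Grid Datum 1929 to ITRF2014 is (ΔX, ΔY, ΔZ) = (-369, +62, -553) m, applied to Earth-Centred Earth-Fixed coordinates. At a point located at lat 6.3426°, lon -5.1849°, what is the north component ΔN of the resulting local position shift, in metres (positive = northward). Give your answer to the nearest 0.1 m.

The local north axis is (−sin φ cos λ, −sin φ sin λ, cos φ), giving ΔN = 40.598 + 0.619 − 549.615 = -508.40 m.

ΔN = -508.4 m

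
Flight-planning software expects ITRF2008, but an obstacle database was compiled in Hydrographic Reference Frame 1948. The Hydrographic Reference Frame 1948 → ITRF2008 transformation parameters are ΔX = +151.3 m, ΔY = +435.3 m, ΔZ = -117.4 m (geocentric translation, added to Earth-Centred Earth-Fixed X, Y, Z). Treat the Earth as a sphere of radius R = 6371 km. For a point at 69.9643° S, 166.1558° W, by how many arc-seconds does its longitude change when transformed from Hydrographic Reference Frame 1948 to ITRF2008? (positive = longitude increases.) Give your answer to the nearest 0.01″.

sin φ = -0.939479, cos φ = 0.342606, sin λ = -0.239283, cos λ = -0.970950.
East component: ΔE = −sin λ·ΔX + cos λ·ΔY = −(-0.239283)(151.3) + (-0.970950)(435.3) = -386.45 m.
1° of latitude spans πR/180 = 111195 m; at latitude φ, 1° of longitude spans that × cos φ = 38096.0 m, so Δλ = -386.45 / 38096.0 × 3600 = -36.519″.

Δλ = -36.52″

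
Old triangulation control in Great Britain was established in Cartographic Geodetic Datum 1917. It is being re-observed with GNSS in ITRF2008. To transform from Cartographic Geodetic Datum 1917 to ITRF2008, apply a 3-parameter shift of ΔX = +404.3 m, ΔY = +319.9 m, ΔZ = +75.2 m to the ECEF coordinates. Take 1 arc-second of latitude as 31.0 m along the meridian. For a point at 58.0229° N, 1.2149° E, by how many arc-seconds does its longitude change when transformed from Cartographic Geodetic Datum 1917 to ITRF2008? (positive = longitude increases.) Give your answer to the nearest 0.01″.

sin φ = 0.848260, cos φ = 0.529580, sin λ = 0.021202, cos λ = 0.999775.
East component: ΔE = −sin λ·ΔX + cos λ·ΔY = −(0.021202)(404.3) + (0.999775)(319.9) = 311.26 m.
1° of latitude spans 3600 × 31.00 = 111600 m; at latitude φ, 1° of longitude spans that × cos φ = 59101.2 m, so Δλ = 311.26 / 59101.2 × 3600 = 18.959″.

Δλ = 18.96″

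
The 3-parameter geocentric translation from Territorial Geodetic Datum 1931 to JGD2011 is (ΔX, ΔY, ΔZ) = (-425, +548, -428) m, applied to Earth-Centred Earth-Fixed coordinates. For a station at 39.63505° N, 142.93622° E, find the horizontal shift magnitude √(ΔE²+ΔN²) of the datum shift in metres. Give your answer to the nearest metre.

778 m

The local east axis at (φ, λ) is (−sin λ, cos λ, 0), so ΔE = −sin(142.93622°)·(-425) + cos(142.93622°)·548 = -181.14 m.
The local north axis is (−sin φ cos λ, −sin φ sin λ, cos φ), giving ΔN = -216.333 − 210.685 − 329.613 = -756.63 m.
Horizontal magnitude = √(ΔE² + ΔN²) = √((-181.14)² + (-756.63)²) = 778.01 m.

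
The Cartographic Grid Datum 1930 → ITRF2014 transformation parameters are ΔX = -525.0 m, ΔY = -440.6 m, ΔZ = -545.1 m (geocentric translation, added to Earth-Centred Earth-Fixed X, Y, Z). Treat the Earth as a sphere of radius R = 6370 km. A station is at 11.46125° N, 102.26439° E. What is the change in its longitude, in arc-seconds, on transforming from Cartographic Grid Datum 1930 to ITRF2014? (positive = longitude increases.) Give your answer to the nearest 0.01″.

Δλ = 20.04″

sin φ = 0.198705, cos φ = 0.980059, sin λ = 0.977178, cos λ = -0.212423.
East component: ΔE = −sin λ·ΔX + cos λ·ΔY = −(0.977178)(-525.0) + (-0.212423)(-440.6) = 606.61 m.
1° of latitude spans πR/180 = 111177 m; at latitude φ, 1° of longitude spans that × cos φ = 108960.5 m, so Δλ = 606.61 / 108960.5 × 3600 = 20.042″.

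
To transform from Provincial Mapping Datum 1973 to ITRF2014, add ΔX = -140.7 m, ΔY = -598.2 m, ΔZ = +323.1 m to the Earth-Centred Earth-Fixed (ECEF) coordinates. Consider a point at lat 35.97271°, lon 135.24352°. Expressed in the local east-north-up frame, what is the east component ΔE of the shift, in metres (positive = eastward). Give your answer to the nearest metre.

ΔE = 524 m

The local east axis at (φ, λ) is (−sin λ, cos λ, 0), so ΔE = −sin(135.24352°)·(-140.7) + cos(135.24352°)·(-598.2) = 523.85 m.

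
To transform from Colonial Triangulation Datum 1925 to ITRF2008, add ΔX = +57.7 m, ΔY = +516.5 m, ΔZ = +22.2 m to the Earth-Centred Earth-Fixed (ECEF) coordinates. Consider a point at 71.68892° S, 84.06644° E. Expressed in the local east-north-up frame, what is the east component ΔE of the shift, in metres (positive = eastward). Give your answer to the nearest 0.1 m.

ΔE = -4.0 m

At φ = -71.68892°, λ = 84.06644°: sin φ = -0.949365, cos φ = 0.314176, sin λ = 0.994642, cos λ = 0.103375.
ΔE = −sin λ·ΔX + cos λ·ΔY = −(0.994642)·(57.7) + (0.103375)·(516.5) = -4.00 m.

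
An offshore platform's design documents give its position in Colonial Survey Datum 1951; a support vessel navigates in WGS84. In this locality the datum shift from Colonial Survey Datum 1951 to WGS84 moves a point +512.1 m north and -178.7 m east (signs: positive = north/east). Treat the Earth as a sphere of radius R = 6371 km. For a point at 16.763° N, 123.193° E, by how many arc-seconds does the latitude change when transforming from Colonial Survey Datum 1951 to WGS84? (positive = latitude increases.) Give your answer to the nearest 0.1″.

Δφ = 16.6″

On a sphere of radius R, 1 rad of latitude = R, so Δφ = ΔN / R = 512.1 / 6371000 = 8.0380e-05 rad = 16.580″.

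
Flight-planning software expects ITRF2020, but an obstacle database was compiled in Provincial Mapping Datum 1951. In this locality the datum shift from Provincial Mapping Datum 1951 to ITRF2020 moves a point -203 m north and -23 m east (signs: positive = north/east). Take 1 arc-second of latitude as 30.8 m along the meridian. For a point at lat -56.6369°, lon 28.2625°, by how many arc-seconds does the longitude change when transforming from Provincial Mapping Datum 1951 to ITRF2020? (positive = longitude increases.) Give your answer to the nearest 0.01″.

Δλ = -1.36″

At latitude -56.6369°, cos φ = 0.549943.
1″ of longitude at this latitude = 30.80 × cos φ = 16.9382 m, so Δλ = -23.0 / 16.9382 = -1.358″.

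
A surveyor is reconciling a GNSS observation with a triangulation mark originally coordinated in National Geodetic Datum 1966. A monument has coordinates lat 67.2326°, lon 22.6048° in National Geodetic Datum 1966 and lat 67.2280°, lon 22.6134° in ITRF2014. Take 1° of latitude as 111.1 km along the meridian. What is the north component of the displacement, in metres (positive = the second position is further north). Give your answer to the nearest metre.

ΔN = -511 m

Δφ = 67.2280° − 67.2326° = -0.0046°; Δλ = 22.6134° − 22.6048° = +0.0086°.
ΔN = Δφ × 111100 = -511.1 m; ΔE = Δλ × 111100 × cos(67.2326°) = +0.0086 × 111100 × 0.386991 = 369.8 m.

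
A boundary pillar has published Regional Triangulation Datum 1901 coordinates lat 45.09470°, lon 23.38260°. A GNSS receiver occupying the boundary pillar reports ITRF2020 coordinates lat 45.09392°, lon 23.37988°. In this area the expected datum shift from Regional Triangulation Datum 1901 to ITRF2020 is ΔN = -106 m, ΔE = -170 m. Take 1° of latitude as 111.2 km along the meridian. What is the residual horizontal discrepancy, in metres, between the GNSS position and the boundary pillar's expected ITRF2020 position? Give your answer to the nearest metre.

Observed coordinate differences: Δφ = -0.00078°, Δλ = -0.00272°.
Converting to metres (1° lat = 111200 m, cos φ = 0.705937): observed ΔN = -86.7 m, observed ΔE = -213.5 m.
Subtracting the expected shift leaves a residual of -86.7 − (-106) = 19.3 m north and -213.5 − (-170) = -43.5 m east.
Residual distance = √(19.3² + (-43.5)²) = 47.6 m.

48 m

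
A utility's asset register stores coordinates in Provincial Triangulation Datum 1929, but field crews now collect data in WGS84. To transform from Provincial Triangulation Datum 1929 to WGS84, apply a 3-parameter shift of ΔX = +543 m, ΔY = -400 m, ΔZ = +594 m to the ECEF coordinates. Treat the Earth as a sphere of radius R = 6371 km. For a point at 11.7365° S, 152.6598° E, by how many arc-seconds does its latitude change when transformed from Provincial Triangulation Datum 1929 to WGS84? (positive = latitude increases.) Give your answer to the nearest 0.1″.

Δφ = 14.4″

sin φ = -0.203411, cos φ = 0.979093, sin λ = 0.459273, cos λ = -0.888295.
North component: ΔN = −sin φ cos λ·ΔX − sin φ sin λ·ΔY + cos φ·ΔZ = −(-0.203411)(-0.888295)(543) − (-0.203411)(0.459273)(-400) + (0.979093)(594) = 446.10 m.
1° of latitude spans πR/180 = 111195 m, so Δφ = 446.10 / 111195 × 3600 = 14.443″.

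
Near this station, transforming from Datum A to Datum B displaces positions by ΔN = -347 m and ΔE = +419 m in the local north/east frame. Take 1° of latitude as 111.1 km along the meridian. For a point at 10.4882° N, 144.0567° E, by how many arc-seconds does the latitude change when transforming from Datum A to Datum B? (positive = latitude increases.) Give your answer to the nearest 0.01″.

Δφ = -11.24″

1° of latitude = 111.1 km, so Δφ = -347.0 / 111100 = -0.0031233° = -11.244″.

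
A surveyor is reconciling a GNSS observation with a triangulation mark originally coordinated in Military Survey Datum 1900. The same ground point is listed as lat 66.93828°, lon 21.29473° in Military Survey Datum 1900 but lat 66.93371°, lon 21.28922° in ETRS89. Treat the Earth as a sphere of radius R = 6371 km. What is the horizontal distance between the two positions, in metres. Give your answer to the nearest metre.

562 m

Δφ = 66.93371° − 66.93828° = -0.00457°; Δλ = 21.28922° − 21.29473° = -0.00551°.
1° along a meridian = πR/180 = 111195 m.
ΔN = Δφ × 111195 = -508.2 m; ΔE = Δλ × 111195 × cos(66.93828°) = -0.00551 × 111195 × 0.391722 = -240.0 m.
Distance = √(ΔE² + ΔN²) = √((-240.0)² + (-508.2)²) = 562.0 m.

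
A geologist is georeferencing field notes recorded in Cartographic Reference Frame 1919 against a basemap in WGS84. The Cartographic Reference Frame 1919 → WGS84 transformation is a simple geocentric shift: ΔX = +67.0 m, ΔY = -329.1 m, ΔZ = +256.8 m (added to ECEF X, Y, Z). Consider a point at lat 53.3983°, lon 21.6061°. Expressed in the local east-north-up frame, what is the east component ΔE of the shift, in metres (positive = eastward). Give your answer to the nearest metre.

ΔE = -331 m

The local east axis at (φ, λ) is (−sin λ, cos λ, 0), so ΔE = −sin(21.6061°)·67.0 + cos(21.6061°)·(-329.1) = -330.65 m.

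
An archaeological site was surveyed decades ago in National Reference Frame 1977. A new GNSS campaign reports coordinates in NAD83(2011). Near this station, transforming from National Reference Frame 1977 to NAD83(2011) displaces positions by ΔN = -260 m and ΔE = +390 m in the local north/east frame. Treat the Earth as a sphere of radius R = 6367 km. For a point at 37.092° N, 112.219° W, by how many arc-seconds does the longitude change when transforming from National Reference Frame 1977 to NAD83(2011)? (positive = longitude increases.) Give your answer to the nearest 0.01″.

Δλ = 15.84″

At latitude 37.092°, cos φ = 0.797668.
One radian of longitude at latitude φ spans R cos φ, so Δλ = ΔE / (R cos φ) = 390.0 / (6367000 × 0.797668) = 7.6791e-05 rad = 15.839″.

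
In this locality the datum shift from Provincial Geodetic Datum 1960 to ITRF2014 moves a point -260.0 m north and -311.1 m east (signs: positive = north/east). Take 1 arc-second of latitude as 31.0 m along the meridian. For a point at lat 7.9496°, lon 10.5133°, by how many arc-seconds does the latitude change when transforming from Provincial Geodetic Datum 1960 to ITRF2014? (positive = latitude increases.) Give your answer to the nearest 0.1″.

1″ of latitude = 31.00 m, so Δφ = -260.0 / 31.00 = -8.387″.

Δφ = -8.4″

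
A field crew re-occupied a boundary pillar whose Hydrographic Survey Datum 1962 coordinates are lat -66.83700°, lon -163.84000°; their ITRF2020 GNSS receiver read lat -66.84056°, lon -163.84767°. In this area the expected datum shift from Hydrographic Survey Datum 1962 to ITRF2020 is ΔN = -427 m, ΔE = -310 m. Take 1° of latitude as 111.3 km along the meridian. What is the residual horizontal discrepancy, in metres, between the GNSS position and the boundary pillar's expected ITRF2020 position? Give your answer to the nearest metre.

40 m

Observed coordinate differences: Δφ = -0.00356°, Δλ = -0.00767°.
Converting to metres (1° lat = 111300 m, cos φ = 0.393348): observed ΔN = -396.2 m, observed ΔE = -335.8 m.
Subtracting the expected shift leaves a residual of -396.2 − (-427) = 30.8 m north and -335.8 − (-310) = -25.8 m east.
Residual distance = √(30.8² + (-25.8)²) = 40.2 m.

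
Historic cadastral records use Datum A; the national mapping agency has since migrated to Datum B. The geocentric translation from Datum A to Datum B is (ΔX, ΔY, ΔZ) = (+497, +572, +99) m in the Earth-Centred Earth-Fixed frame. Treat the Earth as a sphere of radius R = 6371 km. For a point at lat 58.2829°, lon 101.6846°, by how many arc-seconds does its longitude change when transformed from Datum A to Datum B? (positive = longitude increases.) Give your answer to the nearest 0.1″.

Δλ = -37.1″

sin φ = 0.850654, cos φ = 0.525726, sin λ = 0.979277, cos λ = -0.202524.
East component: ΔE = −sin λ·ΔX + cos λ·ΔY = −(0.979277)(497) + (-0.202524)(572) = -602.54 m.
1° of latitude spans πR/180 = 111195 m; at latitude φ, 1° of longitude spans that × cos φ = 58458.0 m, so Δλ = -602.54 / 58458.0 × 3600 = -37.106″.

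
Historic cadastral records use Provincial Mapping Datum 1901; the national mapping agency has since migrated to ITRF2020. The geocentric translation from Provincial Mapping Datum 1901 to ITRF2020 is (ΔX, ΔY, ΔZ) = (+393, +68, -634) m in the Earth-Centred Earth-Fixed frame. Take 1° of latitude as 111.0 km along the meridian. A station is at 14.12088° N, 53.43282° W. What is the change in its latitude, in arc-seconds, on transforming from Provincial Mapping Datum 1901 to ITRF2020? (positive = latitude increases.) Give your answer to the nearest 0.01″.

Δφ = -21.36″

sin φ = 0.243968, cos φ = 0.969783, sin λ = -0.803159, cos λ = 0.595765.
North component: ΔN = −sin φ cos λ·ΔX − sin φ sin λ·ΔY + cos φ·ΔZ = −(0.243968)(0.595765)(393) − (0.243968)(-0.803159)(68) + (0.969783)(-634) = -658.64 m.
1° of latitude spans 111000 m, so Δφ = -658.64 / 111000 × 3600 = -21.361″.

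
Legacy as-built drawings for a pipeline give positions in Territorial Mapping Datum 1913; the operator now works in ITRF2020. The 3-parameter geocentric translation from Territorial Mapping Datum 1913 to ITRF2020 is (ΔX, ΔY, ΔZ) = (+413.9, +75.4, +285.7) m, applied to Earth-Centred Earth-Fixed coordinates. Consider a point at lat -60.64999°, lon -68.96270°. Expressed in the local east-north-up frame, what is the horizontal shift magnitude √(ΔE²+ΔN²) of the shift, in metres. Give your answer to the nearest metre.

463 m

At φ = -60.64999°, λ = -68.96270°: sin φ = -0.871642, cos φ = 0.490143, sin λ = -0.933347, cos λ = 0.358976.
ΔE = −sin λ·ΔX + cos λ·ΔY = −(-0.933347)·(413.9) + (0.358976)·(75.4) = 413.38 m.
ΔN = −sin φ cos λ·ΔX − sin φ sin λ·ΔY + cos φ·ΔZ = −(-0.871642)(0.358976)(413.9) − (-0.871642)(-0.933347)(75.4) + (0.490143)(285.7) = 208.20 m.
Horizontal magnitude = √(ΔE² + ΔN²) = √(413.38² + 208.20²) = 462.85 m.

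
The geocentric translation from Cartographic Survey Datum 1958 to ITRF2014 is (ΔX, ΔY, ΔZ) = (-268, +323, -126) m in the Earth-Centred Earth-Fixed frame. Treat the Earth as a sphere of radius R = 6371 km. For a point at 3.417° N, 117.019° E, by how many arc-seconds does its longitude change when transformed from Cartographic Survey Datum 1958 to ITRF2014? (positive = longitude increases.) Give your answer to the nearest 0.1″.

Δλ = 3.0″

sin φ = 0.059603, cos φ = 0.998222, sin λ = 0.890856, cos λ = -0.454286.
East component: ΔE = −sin λ·ΔX + cos λ·ΔY = −(0.890856)(-268) + (-0.454286)(323) = 92.02 m.
1° of latitude spans πR/180 = 111195 m; at latitude φ, 1° of longitude spans that × cos φ = 110997.2 m, so Δλ = 92.02 / 110997.2 × 3600 = 2.984″.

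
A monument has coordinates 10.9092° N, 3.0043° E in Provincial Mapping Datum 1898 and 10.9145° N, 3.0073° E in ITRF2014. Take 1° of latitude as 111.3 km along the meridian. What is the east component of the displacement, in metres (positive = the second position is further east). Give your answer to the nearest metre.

Δφ = 10.9145° − 10.9092° = +0.0053°; Δλ = 3.0073° − 3.0043° = +0.0030°.
ΔN = Δφ × 111300 = 589.9 m; ΔE = Δλ × 111300 × cos(10.9092°) = +0.0030 × 111300 × 0.981928 = 327.9 m.

ΔE = 328 m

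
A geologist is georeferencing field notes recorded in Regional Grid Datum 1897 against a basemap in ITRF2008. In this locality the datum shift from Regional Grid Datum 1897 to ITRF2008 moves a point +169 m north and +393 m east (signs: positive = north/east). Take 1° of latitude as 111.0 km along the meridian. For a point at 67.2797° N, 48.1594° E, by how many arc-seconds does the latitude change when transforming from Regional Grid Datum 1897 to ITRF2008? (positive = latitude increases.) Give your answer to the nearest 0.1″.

1° of latitude = 111.0 km, so Δφ = 169.0 / 111000 = 0.0015225° = 5.481″.

Δφ = 5.5″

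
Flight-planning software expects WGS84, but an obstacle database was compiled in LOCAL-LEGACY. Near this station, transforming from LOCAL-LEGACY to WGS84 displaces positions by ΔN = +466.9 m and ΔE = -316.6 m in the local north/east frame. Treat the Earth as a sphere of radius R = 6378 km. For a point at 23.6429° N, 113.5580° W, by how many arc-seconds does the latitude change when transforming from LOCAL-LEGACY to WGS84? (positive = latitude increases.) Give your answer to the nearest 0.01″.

On a sphere of radius R, 1 rad of latitude = R, so Δφ = ΔN / R = 466.9 / 6378000 = 7.3205e-05 rad = 15.100″.

Δφ = 15.10″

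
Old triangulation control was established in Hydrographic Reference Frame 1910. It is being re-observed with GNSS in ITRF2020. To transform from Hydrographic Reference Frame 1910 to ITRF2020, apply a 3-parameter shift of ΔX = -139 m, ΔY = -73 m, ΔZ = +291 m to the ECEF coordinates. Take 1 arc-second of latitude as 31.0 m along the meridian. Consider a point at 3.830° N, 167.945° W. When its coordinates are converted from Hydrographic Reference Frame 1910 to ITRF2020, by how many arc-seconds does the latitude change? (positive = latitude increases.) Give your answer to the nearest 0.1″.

Δφ = 9.0″

sin φ = 0.066796, cos φ = 0.997767, sin λ = -0.208851, cos λ = -0.977948.
North component: ΔN = −sin φ cos λ·ΔX − sin φ sin λ·ΔY + cos φ·ΔZ = −(0.066796)(-0.977948)(-139) − (0.066796)(-0.208851)(-73) + (0.997767)(291) = 280.25 m.
1° of latitude spans 3600 × 31.00 = 111600 m, so Δφ = 280.25 / 111600 × 3600 = 9.040″.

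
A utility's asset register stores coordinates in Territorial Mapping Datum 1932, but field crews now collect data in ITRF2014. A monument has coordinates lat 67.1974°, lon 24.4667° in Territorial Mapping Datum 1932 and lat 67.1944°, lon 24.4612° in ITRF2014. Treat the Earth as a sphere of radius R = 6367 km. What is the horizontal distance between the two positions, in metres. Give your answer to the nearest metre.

Δφ = 67.1944° − 67.1974° = -0.0030°; Δλ = 24.4612° − 24.4667° = -0.0055°.
1° along a meridian = πR/180 = 111125 m.
ΔN = Δφ × 111125 = -333.4 m; ΔE = Δλ × 111125 × cos(67.1974°) = -0.0055 × 111125 × 0.387557 = -236.9 m.
Distance = √(ΔE² + ΔN²) = √((-236.9)² + (-333.4)²) = 409.0 m.

409 m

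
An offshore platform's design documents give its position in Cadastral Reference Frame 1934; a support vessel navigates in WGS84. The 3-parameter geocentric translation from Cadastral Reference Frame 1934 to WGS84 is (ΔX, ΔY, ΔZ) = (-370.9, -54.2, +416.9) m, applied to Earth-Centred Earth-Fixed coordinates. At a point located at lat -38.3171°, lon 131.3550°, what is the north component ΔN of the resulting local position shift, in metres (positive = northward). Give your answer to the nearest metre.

At φ = -38.3171°, λ = 131.3550°: sin φ = -0.620013, cos φ = 0.784591, sin λ = 0.750630, cos λ = -0.660723.
ΔN = −sin φ cos λ·ΔX − sin φ sin λ·ΔY + cos φ·ΔZ = −(-0.620013)(-0.660723)(-370.9) − (-0.620013)(0.750630)(-54.2) + (0.784591)(416.9) = 453.81 m.

ΔN = 454 m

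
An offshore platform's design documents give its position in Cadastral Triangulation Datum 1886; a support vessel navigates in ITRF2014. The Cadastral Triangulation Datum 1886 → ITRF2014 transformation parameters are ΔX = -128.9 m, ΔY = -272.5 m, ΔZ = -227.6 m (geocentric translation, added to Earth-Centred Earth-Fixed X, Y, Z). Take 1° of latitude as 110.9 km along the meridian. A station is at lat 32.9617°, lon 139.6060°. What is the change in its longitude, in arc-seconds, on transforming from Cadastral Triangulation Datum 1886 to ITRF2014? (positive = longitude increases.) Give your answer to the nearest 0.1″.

sin φ = 0.544078, cos φ = 0.839034, sin λ = 0.648040, cos λ = -0.761606.
East component: ΔE = −sin λ·ΔX + cos λ·ΔY = −(0.648040)(-128.9) + (-0.761606)(-272.5) = 291.07 m.
1° of latitude spans 110900 m; at latitude φ, 1° of longitude spans that × cos φ = 93048.9 m, so Δλ = 291.07 / 93048.9 × 3600 = 11.261″.

Δλ = 11.3″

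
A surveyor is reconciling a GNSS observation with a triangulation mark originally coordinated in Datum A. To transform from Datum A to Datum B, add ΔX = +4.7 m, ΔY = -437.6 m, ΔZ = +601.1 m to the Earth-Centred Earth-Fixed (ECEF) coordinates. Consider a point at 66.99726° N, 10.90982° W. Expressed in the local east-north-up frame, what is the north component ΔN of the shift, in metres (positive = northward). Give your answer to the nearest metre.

ΔN = 154 m

At φ = 66.99726°, λ = -10.90982°: sin φ = 0.920486, cos φ = 0.390775, sin λ = -0.189264, cos λ = 0.981926.
ΔN = −sin φ cos λ·ΔX − sin φ sin λ·ΔY + cos φ·ΔZ = −(0.920486)(0.981926)(4.7) − (0.920486)(-0.189264)(-437.6) + (0.390775)(601.1) = 154.41 m.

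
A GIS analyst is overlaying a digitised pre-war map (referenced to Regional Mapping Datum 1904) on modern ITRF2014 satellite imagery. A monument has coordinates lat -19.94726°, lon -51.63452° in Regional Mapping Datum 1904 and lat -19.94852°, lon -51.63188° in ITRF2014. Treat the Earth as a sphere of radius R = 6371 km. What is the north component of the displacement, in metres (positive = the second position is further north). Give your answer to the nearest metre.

ΔN = -140 m

Δφ = -19.94852° − -19.94726° = -0.00126°; Δλ = -51.63188° − -51.63452° = +0.00264°.
1° along a meridian = πR/180 = 111195 m.
ΔN = Δφ × 111195 = -140.1 m; ΔE = Δλ × 111195 × cos(-19.94726°) = +0.00264 × 111195 × 0.940007 = 275.9 m.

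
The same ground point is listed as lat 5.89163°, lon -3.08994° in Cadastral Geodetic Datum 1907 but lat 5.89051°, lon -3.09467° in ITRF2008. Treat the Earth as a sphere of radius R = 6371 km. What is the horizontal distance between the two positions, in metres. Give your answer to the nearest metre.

538 m

Δφ = 5.89051° − 5.89163° = -0.00112°; Δλ = -3.09467° − -3.08994° = -0.00473°.
1° along a meridian = πR/180 = 111195 m.
ΔN = Δφ × 111195 = -124.5 m; ΔE = Δλ × 111195 × cos(5.89163°) = -0.00473 × 111195 × 0.994718 = -523.2 m.
Distance = √(ΔE² + ΔN²) = √((-523.2)² + (-124.5)²) = 537.8 m.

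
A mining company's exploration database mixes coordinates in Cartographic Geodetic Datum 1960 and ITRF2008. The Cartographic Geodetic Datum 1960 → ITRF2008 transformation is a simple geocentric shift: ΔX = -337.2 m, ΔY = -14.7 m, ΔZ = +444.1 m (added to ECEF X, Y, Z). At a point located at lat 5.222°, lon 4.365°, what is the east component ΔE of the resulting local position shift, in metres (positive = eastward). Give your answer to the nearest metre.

At φ = 5.222°, λ = 4.365°: sin φ = 0.091015, cos φ = 0.995850, sin λ = 0.076110, cos λ = 0.997099.
ΔE = −sin λ·ΔX + cos λ·ΔY = −(0.076110)·(-337.2) + (0.997099)·(-14.7) = 11.01 m.

ΔE = 11 m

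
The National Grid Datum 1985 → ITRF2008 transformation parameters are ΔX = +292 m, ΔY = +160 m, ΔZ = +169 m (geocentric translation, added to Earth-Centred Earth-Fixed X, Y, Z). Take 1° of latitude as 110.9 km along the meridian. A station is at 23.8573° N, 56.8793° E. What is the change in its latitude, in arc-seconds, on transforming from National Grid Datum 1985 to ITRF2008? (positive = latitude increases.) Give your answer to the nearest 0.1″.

Δφ = 1.2″

sin φ = 0.404460, cos φ = 0.914556, sin λ = 0.837521, cos λ = 0.546405.
North component: ΔN = −sin φ cos λ·ΔX − sin φ sin λ·ΔY + cos φ·ΔZ = −(0.404460)(0.546405)(292) − (0.404460)(0.837521)(160) + (0.914556)(169) = 35.83 m.
1° of latitude spans 110900 m, so Δφ = 35.83 / 110900 × 3600 = 1.163″.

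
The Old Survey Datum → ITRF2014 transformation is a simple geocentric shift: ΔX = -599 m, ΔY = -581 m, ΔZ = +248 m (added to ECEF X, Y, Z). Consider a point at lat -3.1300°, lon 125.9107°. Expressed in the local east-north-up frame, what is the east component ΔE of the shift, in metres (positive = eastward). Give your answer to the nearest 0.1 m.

ΔE = 825.9 m

The local east axis at (φ, λ) is (−sin λ, cos λ, 0), so ΔE = −sin(125.9107°)·(-599) + cos(125.9107°)·(-581) = 825.92 m.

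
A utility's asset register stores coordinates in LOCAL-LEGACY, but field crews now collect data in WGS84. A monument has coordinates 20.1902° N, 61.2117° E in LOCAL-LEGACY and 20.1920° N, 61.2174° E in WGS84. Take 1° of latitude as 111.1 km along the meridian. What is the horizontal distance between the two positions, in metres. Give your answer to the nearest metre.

627 m

Δφ = 20.1920° − 20.1902° = +0.0018°; Δλ = 61.2174° − 61.2117° = +0.0057°.
ΔN = Δφ × 111100 = 200.0 m; ΔE = Δλ × 111100 × cos(20.1902°) = +0.0057 × 111100 × 0.938552 = 594.4 m.
Distance = √(ΔE² + ΔN²) = √(594.4² + 200.0²) = 627.1 m.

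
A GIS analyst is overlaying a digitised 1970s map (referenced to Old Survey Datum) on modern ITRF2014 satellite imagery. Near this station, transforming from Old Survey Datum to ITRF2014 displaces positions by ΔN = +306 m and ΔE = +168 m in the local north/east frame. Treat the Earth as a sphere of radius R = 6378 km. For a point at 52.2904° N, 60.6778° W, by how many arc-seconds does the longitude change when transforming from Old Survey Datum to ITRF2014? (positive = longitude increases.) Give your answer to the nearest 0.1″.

At latitude 52.2904°, cos φ = 0.611660.
One radian of longitude at latitude φ spans R cos φ, so Δλ = ΔE / (R cos φ) = 168.0 / (6378000 × 0.611660) = 4.3064e-05 rad = 8.883″.

Δλ = 8.9″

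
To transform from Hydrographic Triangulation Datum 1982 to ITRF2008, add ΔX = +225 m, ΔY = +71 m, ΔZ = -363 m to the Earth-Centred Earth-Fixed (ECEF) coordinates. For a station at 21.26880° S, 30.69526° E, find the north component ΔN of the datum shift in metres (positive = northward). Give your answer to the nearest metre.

At φ = -21.26880°, λ = 30.69526°: sin φ = -0.362744, cos φ = 0.931889, sin λ = 0.510472, cos λ = 0.859895.
ΔN = −sin φ cos λ·ΔX − sin φ sin λ·ΔY + cos φ·ΔZ = −(-0.362744)(0.859895)(225) − (-0.362744)(0.510472)(71) + (0.931889)(-363) = -254.95 m.

ΔN = -255 m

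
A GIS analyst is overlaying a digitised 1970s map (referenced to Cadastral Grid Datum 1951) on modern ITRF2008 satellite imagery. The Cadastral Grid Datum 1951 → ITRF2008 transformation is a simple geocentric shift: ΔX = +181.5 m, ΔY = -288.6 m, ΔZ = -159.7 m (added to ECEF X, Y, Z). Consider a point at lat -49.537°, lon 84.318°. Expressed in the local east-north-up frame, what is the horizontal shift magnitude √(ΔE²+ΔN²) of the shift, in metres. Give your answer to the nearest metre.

373 m

At φ = -49.537°, λ = 84.318°: sin φ = -0.760825, cos φ = 0.648957, sin λ = 0.995087, cos λ = 0.099007.
ΔE = −sin λ·ΔX + cos λ·ΔY = −(0.995087)·(181.5) + (0.099007)·(-288.6) = -209.18 m.
ΔN = −sin φ cos λ·ΔX − sin φ sin λ·ΔY + cos φ·ΔZ = −(-0.760825)(0.099007)(181.5) − (-0.760825)(0.995087)(-288.6) + (0.648957)(-159.7) = -308.46 m.
Horizontal magnitude = √(ΔE² + ΔN²) = √((-209.18)² + (-308.46)²) = 372.70 m.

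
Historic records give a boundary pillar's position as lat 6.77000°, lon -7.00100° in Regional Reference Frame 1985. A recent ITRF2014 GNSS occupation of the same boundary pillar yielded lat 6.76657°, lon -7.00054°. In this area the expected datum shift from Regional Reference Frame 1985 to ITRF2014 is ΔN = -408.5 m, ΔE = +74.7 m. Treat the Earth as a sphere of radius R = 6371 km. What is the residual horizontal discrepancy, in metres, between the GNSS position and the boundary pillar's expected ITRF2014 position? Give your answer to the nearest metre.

Observed coordinate differences: Δφ = -0.00343°, Δλ = +0.00046°.
Converting to metres (1° lat = 111195 m, cos φ = 0.993027): observed ΔN = -381.4 m, observed ΔE = 50.8 m.
Subtracting the expected shift leaves a residual of -381.4 − (-408.5) = 27.1 m north and 50.8 − (74.7) = -23.9 m east.
Residual distance = √(27.1² + (-23.9)²) = 36.1 m.

36 m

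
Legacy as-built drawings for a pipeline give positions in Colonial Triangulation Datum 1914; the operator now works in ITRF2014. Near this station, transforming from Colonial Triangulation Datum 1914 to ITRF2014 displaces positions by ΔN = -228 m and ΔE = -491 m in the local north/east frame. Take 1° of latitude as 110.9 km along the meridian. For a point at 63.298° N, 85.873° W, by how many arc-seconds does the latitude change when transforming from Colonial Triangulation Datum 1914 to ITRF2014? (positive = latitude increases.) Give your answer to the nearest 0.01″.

1° of latitude = 110.9 km, so Δφ = -228.0 / 110900 = -0.0020559° = -7.401″.

Δφ = -7.40″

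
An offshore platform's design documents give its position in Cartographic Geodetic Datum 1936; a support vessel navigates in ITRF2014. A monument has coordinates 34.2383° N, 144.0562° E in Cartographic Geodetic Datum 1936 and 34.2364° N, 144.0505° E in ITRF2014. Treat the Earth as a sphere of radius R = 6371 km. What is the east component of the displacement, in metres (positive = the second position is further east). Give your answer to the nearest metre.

Δφ = 34.2364° − 34.2383° = -0.0019°; Δλ = 144.0505° − 144.0562° = -0.0057°.
1° along a meridian = πR/180 = 111195 m.
ΔN = Δφ × 111195 = -211.3 m; ΔE = Δλ × 111195 × cos(34.2383°) = -0.0057 × 111195 × 0.826705 = -524.0 m.

ΔE = -524 m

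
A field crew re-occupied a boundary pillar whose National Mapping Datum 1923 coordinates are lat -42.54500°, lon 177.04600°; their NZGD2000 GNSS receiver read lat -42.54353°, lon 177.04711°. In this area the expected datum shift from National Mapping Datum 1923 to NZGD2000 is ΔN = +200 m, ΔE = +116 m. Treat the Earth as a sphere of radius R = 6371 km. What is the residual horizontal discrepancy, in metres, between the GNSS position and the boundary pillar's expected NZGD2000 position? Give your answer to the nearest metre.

Observed coordinate differences: Δφ = +0.00147°, Δλ = +0.00111°.
Converting to metres (1° lat = 111195 m, cos φ = 0.736747): observed ΔN = 163.5 m, observed ΔE = 90.9 m.
Subtracting the expected shift leaves a residual of 163.5 − (200) = -36.5 m north and 90.9 − (116) = -25.1 m east.
Residual distance = √((-36.5)² + (-25.1)²) = 44.3 m.

44 m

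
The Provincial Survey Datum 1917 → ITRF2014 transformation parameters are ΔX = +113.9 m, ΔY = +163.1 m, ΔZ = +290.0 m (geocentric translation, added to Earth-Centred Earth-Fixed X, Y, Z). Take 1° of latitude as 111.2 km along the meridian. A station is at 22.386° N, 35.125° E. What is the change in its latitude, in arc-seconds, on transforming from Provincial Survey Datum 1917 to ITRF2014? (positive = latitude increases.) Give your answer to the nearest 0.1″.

Δφ = 6.4″

sin φ = 0.380844, cos φ = 0.924639, sin λ = 0.575362, cos λ = 0.817899.
North component: ΔN = −sin φ cos λ·ΔX − sin φ sin λ·ΔY + cos φ·ΔZ = −(0.380844)(0.817899)(113.9) − (0.380844)(0.575362)(163.1) + (0.924639)(290.0) = 196.93 m.
1° of latitude spans 111200 m, so Δφ = 196.93 / 111200 × 3600 = 6.375″.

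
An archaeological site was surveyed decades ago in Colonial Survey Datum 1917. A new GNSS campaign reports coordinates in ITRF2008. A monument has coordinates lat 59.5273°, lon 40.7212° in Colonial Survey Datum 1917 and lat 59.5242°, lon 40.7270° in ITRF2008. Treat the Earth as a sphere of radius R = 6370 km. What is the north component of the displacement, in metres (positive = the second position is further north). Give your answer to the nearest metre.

Δφ = 59.5242° − 59.5273° = -0.0031°; Δλ = 40.7270° − 40.7212° = +0.0058°.
1° along a meridian = πR/180 = 111177 m.
ΔN = Δφ × 111177 = -344.7 m; ΔE = Δλ × 111177 × cos(59.5273°) = +0.0058 × 111177 × 0.507128 = 327.0 m.

ΔN = -345 m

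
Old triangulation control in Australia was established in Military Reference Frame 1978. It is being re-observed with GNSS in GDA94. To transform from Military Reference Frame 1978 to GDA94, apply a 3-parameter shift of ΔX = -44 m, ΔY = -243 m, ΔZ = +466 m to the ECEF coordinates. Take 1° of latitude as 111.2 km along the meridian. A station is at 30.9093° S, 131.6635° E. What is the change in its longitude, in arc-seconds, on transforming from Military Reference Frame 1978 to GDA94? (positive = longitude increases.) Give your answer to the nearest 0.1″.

sin φ = -0.513681, cos φ = 0.857982, sin λ = 0.747062, cos λ = -0.664755.
East component: ΔE = −sin λ·ΔX + cos λ·ΔY = −(0.747062)(-44) + (-0.664755)(-243) = 194.41 m.
1° of latitude spans 111200 m; at latitude φ, 1° of longitude spans that × cos φ = 95407.5 m, so Δλ = 194.41 / 95407.5 × 3600 = 7.335″.

Δλ = 7.3″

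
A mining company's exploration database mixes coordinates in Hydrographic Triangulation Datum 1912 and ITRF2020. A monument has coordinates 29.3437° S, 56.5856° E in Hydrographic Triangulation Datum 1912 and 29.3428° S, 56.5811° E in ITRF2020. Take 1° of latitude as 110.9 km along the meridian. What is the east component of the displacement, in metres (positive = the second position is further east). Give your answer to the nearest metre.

Δφ = -29.3428° − -29.3437° = +0.0009°; Δλ = 56.5811° − 56.5856° = -0.0045°.
ΔN = Δφ × 110900 = 99.8 m; ΔE = Δλ × 110900 × cos(-29.3437°) = -0.0045 × 110900 × 0.871696 = -435.0 m.

ΔE = -435 m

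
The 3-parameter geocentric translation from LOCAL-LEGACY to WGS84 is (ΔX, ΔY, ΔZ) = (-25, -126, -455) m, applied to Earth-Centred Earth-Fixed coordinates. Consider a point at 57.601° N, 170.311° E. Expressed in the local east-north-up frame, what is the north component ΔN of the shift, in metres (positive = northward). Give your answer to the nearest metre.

ΔN = -247 m

At φ = 57.601°, λ = 170.311°: sin φ = 0.844337, cos φ = 0.535812, sin λ = 0.168300, cos λ = -0.985736.
ΔN = −sin φ cos λ·ΔX − sin φ sin λ·ΔY + cos φ·ΔZ = −(0.844337)(-0.985736)(-25) − (0.844337)(0.168300)(-126) + (0.535812)(-455) = -246.70 m.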